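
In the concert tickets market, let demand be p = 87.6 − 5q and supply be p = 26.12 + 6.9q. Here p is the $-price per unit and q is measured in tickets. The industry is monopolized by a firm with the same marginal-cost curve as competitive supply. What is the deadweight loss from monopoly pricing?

$13.90

Competitive equilibrium: 87.6 − 5q = 26.12 + 6.9q → q* = 5.1664, p* = 61.7681.
Marginal revenue: MR = 87.6 − 10q. Set MR = MC: 87.6 − 10q = 26.12 + 6.9q → q_m = 3.6379.
Price p_m = 87.6 − 5·3.6379 = 69.4105; MC(q_m) = 26.12 + 6.9·3.6379 = 51.2215.
Competitive q* = 5.1664, so Δq = 1.5285; wedge = 69.4105 − 51.2215 = 18.189.
DWL = ½ × 1.5285 × 18.189 = $13.90.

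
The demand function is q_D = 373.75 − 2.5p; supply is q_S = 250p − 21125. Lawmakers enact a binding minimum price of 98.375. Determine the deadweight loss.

221.03

In inverse form: demand p = 149.5 − 0.4q, supply p = 84.5 + 0.004q.
Competitive equilibrium: 149.5 − 0.4q = 84.5 + 0.004q → q* = 160.8911, p* = 85.1436.
At the floor p = 98.375, quantity demanded = (149.5 − 98.375)/0.4 = 127.8125.
Sellers' marginal cost at q' = 127.8125: 84.5 + 0.004·127.8125 = 85.0113.
Δq = 160.8911 − 127.8125 = 33.0786; wedge = 98.375 − 85.0113 = 13.3637.
The triangle = ½ × 33.0786 × 13.3637 = 221.03.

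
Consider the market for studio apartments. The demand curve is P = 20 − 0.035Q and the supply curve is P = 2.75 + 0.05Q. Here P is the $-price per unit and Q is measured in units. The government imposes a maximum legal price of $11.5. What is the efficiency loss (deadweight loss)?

$33.18

Competitive equilibrium: 20 − 0.035Q = 2.75 + 0.05Q → Q* = 202.9412, P* = 12.8971.
At the ceiling P = 11.5, quantity supplied = (11.5 − 2.75)/0.05 = 175.
Willingness to pay at Q' = 175: 20 − 0.035·175 = 13.875.
ΔQ = 202.9412 − 175 = 27.9412; wedge = 13.875 − 11.5 = 2.375.
Welfare loss = ½ × 27.9412 × 2.375 = $33.18.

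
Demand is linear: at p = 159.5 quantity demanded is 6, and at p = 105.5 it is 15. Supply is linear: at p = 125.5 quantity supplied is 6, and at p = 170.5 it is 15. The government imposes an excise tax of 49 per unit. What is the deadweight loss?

109.14

Demand slope = (105.5 − 159.5)/(15 − 6) = −6, so p = 195.5 − 6q.
Supply slope = (170.5 − 125.5)/(15 − 6) = 5, so p = 95.5 + 5q.
Competitive equilibrium: 195.5 − 6q = 95.5 + 5q → q* = 9.0909, p* = 140.9545.
With the tax, the buyer price exceeds the seller price by 49: (195.5 − 6q) − (95.5 + 5q) = 49 → q' = 4.6364.
Δq = 9.0909 − 4.6364 = 4.4545; the wedge equals the tax, 49.
Deadweight loss = ½ × 4.4545 × 49 = 109.14.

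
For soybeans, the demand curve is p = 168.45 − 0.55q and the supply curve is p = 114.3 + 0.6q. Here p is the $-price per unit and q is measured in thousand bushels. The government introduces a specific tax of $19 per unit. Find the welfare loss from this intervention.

$156.96 thousand

Competitive equilibrium: 168.45 − 0.55q = 114.3 + 0.6q → q* = 47.087, p* = 142.5522.
With the tax, the buyer price exceeds the seller price by 19: (168.45 − 0.55q) − (114.3 + 0.6q) = 19 → q' = 30.5652.
Δq = 47.087 − 30.5652 = 16.5218; the wedge equals the tax, 19.
Deadweight loss = ½ × 16.5218 × 19 = $156.96 thousand.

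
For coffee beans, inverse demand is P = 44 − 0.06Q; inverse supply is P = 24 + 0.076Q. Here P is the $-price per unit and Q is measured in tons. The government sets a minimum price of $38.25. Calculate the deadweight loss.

Competitive equilibrium: 44 − 0.06Q = 24 + 0.076Q → Q* = 147.0588, P* = 35.1765.
At the floor P = 38.25, quantity demanded = (44 − 38.25)/0.06 = 95.8333.
Sellers' marginal cost at Q' = 95.8333: 24 + 0.076·95.8333 = 31.2833.
ΔQ = 147.0588 − 95.8333 = 51.2255; wedge = 38.25 − 31.2833 = 6.9667.
The triangle = ½ × 51.2255 × 6.9667 = $178.44.

$178.44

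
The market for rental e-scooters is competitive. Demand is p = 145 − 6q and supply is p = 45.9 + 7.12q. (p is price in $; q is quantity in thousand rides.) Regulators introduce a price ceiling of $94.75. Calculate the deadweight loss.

Competitive equilibrium: 145 − 6q = 45.9 + 7.12q → q* = 7.5534, p* = 99.6799.
At the ceiling p = 94.75, quantity supplied = (94.75 − 45.9)/7.12 = 6.861.
Willingness to pay at q' = 6.861: 145 − 6·6.861 = 103.834.
Δq = 7.5534 − 6.861 = 0.6924; wedge = 103.834 − 94.75 = 9.084.
Welfare loss = ½ × 0.6924 × 9.084 = $3.14 thousand.

$3.14 thousand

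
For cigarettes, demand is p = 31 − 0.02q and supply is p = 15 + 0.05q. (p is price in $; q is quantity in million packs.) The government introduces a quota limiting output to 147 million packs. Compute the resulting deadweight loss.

$232.89 million

Competitive equilibrium: 31 − 0.02q = 15 + 0.05q → q* = 228.5714, p* = 26.4286.
At q = 147: demand price = 31 − 0.02·147 = 28.06; supply price = 15 + 0.05·147 = 22.35.
Δq = 228.5714 − 147 = 81.5714; wedge = 28.06 − 22.35 = 5.71.
Welfare loss = ½ × 81.5714 × 5.71 = $232.89 million.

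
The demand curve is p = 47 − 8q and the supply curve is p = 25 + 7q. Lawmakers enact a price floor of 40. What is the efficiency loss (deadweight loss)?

Competitive equilibrium: 47 − 8q = 25 + 7q → q* = 1.4667, p* = 35.2667.
At the floor p = 40, quantity demanded = (47 − 40)/8 = 0.875.
Sellers' marginal cost at q' = 0.875: 25 + 7·0.875 = 31.125.
Δq = 1.4667 − 0.875 = 0.5917; wedge = 40 − 31.125 = 8.875.
Deadweight loss = ½ × 0.5917 × 8.875 = 2.63.

2.63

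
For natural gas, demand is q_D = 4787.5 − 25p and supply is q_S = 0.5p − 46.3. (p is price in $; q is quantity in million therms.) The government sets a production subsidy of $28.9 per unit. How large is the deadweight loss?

$204.71 million

In inverse form: demand p = 191.5 − 0.04q, supply p = 92.6 + 2q.
Competitive equilibrium: 191.5 − 0.04q = 92.6 + 2q → q* = 48.4804, p* = 189.5608.
The subsidy lowers effective supply by 28.9: p = 63.7 + 2q.
New quantity: 191.5 − 0.04q = 63.7 + 2q → q' = 62.6471.
Overproduction Δq = 62.6471 − 48.4804 = 14.1667; wedge = subsidy = 28.9.
Welfare loss = ½ × 14.1667 × 28.9 = $204.71 million.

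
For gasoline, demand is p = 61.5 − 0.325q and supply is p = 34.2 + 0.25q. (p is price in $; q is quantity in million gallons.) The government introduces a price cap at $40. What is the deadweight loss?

$169.46 million

Competitive equilibrium: 61.5 − 0.325q = 34.2 + 0.25q → q* = 47.4783, p* = 46.0696.
At the ceiling p = 40, quantity supplied = (40 − 34.2)/0.25 = 23.2.
Willingness to pay at q' = 23.2: 61.5 − 0.325·23.2 = 53.96.
Δq = 47.4783 − 23.2 = 24.2783; wedge = 53.96 − 40 = 13.96.
DWL = ½ × 24.2783 × 13.96 = $169.46 million.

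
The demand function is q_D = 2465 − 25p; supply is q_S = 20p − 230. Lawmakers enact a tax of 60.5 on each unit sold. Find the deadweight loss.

In inverse form: demand p = 98.6 − 0.04q, supply p = 11.5 + 0.05q.
Competitive equilibrium: 98.6 − 0.04q = 11.5 + 0.05q → q* = 967.7778, p* = 59.8889.
With the tax, the buyer price exceeds the seller price by 60.5: (98.6 − 0.04q) − (11.5 + 0.05q) = 60.5 → q' = 295.5556.
Δq = 967.7778 − 295.5556 = 672.2222; the wedge equals the tax, 60.5.
DWL = ½ × 672.2222 × 60.5 = 20334.72.

20334.72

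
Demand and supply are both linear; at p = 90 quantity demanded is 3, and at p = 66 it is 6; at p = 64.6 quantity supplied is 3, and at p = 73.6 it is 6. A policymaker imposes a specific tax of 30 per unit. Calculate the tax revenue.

77.45

Demand slope = (66 − 90)/(6 − 3) = −8, so p = 114 − 8q.
Supply slope = (73.6 − 64.6)/(6 − 3) = 3, so p = 55.6 + 3q.
Competitive equilibrium: 114 − 8q = 55.6 + 3q → q* = 5.3091, p* = 71.5273.
With the tax, the buyer price exceeds the seller price by 30: (114 − 8q) − (55.6 + 3q) = 30 → q' = 2.5818.
Tax revenue = 30 × 2.5818 = 77.45.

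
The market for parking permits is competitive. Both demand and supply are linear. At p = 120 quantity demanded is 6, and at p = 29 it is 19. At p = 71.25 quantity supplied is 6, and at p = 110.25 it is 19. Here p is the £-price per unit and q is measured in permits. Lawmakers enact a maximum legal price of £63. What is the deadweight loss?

Demand slope = (29 − 120)/(19 − 6) = −7, so p = 162 − 7q.
Supply slope = (110.25 − 71.25)/(19 − 6) = 3, so p = 53.25 + 3q.
Competitive equilibrium: 162 − 7q = 53.25 + 3q → q* = 10.875, p* = 85.875.
At the ceiling p = 63, quantity supplied = (63 − 53.25)/3 = 3.25.
Willingness to pay at q' = 3.25: 162 − 7·3.25 = 139.25.
Δq = 10.875 − 3.25 = 7.625; wedge = 139.25 − 63 = 76.25.
Deadweight loss = ½ × 7.625 × 76.25 = £290.70.

£290.70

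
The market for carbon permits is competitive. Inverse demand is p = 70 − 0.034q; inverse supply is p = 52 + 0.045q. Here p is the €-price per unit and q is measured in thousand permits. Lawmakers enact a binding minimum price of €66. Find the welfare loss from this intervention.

€479.70 thousand

Competitive equilibrium: 70 − 0.034q = 52 + 0.045q → q* = 227.8481, p* = 62.2532.
At the floor p = 66, quantity demanded = (70 − 66)/0.034 = 117.6471.
Sellers' marginal cost at q' = 117.6471: 52 + 0.045·117.6471 = 57.2941.
Δq = 227.8481 − 117.6471 = 110.201; wedge = 66 − 57.2941 = 8.7059.
Welfare loss = ½ × 110.201 × 8.7059 = €479.70 thousand.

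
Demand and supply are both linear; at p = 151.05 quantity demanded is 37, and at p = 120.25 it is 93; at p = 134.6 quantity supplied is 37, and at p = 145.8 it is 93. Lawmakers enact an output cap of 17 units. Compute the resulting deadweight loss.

Demand slope = (120.25 − 151.05)/(93 − 37) = −0.55, so p = 171.4 − 0.55q.
Supply slope = (145.8 − 134.6)/(93 − 37) = 0.2, so p = 127.2 + 0.2q.
Competitive equilibrium: 171.4 − 0.55q = 127.2 + 0.2q → q* = 58.9333, p* = 138.9867.
At q = 17: demand price = 171.4 − 0.55·17 = 162.05; supply price = 127.2 + 0.2·17 = 130.6.
Δq = 58.9333 − 17 = 41.9333; wedge = 162.05 − 130.6 = 31.45.
Welfare loss = ½ × 41.9333 × 31.45 = 659.40.

659.40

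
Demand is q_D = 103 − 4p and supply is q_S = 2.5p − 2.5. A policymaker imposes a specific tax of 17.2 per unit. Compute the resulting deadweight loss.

In inverse form: demand p = 25.75 − 0.25q, supply p = 1 + 0.4q.
Competitive equilibrium: 25.75 − 0.25q = 1 + 0.4q → q* = 38.0769, p* = 16.2308.
With the tax, the buyer price exceeds the seller price by 17.2: (25.75 − 0.25q) − (1 + 0.4q) = 17.2 → q' = 11.6154.
Δq = 38.0769 − 11.6154 = 26.4615; the wedge equals the tax, 17.2.
Welfare loss = ½ × 26.4615 × 17.2 = 227.57.

227.57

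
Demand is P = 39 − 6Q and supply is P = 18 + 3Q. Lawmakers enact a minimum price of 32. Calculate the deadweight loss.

Competitive equilibrium: 39 − 6Q = 18 + 3Q → Q* = 2.3333, P* = 25.
At the floor P = 32, quantity demanded = (39 − 32)/6 = 1.1667.
Sellers' marginal cost at Q' = 1.1667: 18 + 3·1.1667 = 21.5001.
ΔQ = 2.3333 − 1.1667 = 1.1666; wedge = 32 − 21.5001 = 10.4999.
Welfare loss = ½ × 1.1666 × 10.4999 = 6.125.

6.125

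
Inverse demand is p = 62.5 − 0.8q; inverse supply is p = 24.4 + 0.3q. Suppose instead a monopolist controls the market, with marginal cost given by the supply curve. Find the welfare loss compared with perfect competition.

Competitive equilibrium: 62.5 − 0.8q = 24.4 + 0.3q → q* = 34.6364, p* = 34.7909.
Marginal revenue: MR = 62.5 − 1.6q. Set MR = MC: 62.5 − 1.6q = 24.4 + 0.3q → q_m = 20.0526.
Price p_m = 62.5 − 0.8·20.0526 = 46.4579; MC(q_m) = 24.4 + 0.3·20.0526 = 30.4158.
Competitive q* = 34.6364, so Δq = 14.5838; wedge = 46.4579 − 30.4158 = 16.0421.
Welfare loss = ½ × 14.5838 × 16.0421 = 116.98.

116.98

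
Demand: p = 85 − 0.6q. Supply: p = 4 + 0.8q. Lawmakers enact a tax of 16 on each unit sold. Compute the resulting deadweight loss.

91.43

Competitive equilibrium: 85 − 0.6q = 4 + 0.8q → q* = 57.8571, p* = 50.2857.
With the tax, the buyer price exceeds the seller price by 16: (85 − 0.6q) − (4 + 0.8q) = 16 → q' = 46.4286.
Δq = 57.8571 − 46.4286 = 11.4285; the wedge equals the tax, 16.
DWL = ½ × 11.4285 × 16 = 91.43.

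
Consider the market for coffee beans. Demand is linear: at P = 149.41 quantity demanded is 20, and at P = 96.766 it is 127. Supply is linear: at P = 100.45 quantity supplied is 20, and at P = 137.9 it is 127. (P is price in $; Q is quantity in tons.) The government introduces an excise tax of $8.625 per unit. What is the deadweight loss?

Demand slope = (96.766 − 149.41)/(127 − 20) = −0.492, so P = 159.25 − 0.492Q.
Supply slope = (137.9 − 100.45)/(127 − 20) = 0.35, so P = 93.45 + 0.35Q.
Competitive equilibrium: 159.25 − 0.492Q = 93.45 + 0.35Q → Q* = 78.14727, P* = 120.80154.
With the tax, the buyer price exceeds the seller price by 8.625: (159.25 − 0.492Q) − (93.45 + 0.35Q) = 8.625 → Q' = 67.9038.
ΔQ = 78.14727 − 67.9038 = 10.24347; the wedge equals the tax, 8.625.
DWL = ½ × 10.24347 × 8.625 = $44.17.

$44.17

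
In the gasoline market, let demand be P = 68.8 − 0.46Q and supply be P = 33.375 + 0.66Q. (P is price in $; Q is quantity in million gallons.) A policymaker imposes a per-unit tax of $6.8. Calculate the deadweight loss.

Competitive equilibrium: 68.8 − 0.46Q = 33.375 + 0.66Q → Q* = 31.6295, P* = 54.2504.
With the tax, the buyer price exceeds the seller price by 6.8: (68.8 − 0.46Q) − (33.375 + 0.66Q) = 6.8 → Q' = 25.558.
ΔQ = 31.6295 − 25.558 = 6.0715; the wedge equals the tax, 6.8.
The triangle = ½ × 6.0715 × 6.8 = $20.64 million.

$20.64 million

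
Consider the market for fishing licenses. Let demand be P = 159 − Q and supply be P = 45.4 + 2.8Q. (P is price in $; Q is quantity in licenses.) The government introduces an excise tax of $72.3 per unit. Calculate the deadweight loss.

$687.80

Competitive equilibrium: 159 − Q = 45.4 + 2.8Q → Q* = 29.8947, P* = 129.1053.
With the tax, the buyer price exceeds the seller price by 72.3: (159 − Q) − (45.4 + 2.8Q) = 72.3 → Q' = 10.8684.
ΔQ = 29.8947 − 10.8684 = 19.0263; the wedge equals the tax, 72.3.
Welfare loss = ½ × 19.0263 × 72.3 = $687.80.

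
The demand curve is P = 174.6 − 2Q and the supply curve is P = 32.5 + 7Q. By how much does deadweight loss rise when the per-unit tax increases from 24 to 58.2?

Competitive equilibrium: 174.6 − 2Q = 32.5 + 7Q → Q* = 15.7889, P* = 143.0222.
For a per-unit tax t: ΔQ = t/9, so DWL = ½·t·(t/9) = t²/18.
At t = 24: DWL = 32. At t = 58.2: DWL = 188.18.
Increase = 188.18 − 32 = 156.18.

156.18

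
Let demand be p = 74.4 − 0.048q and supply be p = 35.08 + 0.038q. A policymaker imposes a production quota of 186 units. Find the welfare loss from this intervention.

3162.84

Competitive equilibrium: 74.4 − 0.048q = 35.08 + 0.038q → q* = 457.2093, p* = 52.454.
At q = 186: demand price = 74.4 − 0.048·186 = 65.472; supply price = 35.08 + 0.038·186 = 42.148.
Δq = 457.2093 − 186 = 271.2093; wedge = 65.472 − 42.148 = 23.324.
The triangle = ½ × 271.2093 × 23.324 = 3162.84.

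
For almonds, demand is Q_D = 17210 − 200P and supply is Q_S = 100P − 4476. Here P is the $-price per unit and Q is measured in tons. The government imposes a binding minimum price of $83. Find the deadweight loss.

In inverse form: demand P = 86.05 − 0.005Q, supply P = 44.76 + 0.01Q.
Competitive equilibrium: 86.05 − 0.005Q = 44.76 + 0.01Q → Q* = 2752.6667, P* = 72.2867.
At the floor P = 83, quantity demanded = (86.05 − 83)/0.005 = 610.
Sellers' marginal cost at Q' = 610: 44.76 + 0.01·610 = 50.86.
ΔQ = 2752.6667 − 610 = 2142.6667; wedge = 83 − 50.86 = 32.14.
DWL = ½ × 2142.6667 × 32.14 = $34432.65.

$34432.65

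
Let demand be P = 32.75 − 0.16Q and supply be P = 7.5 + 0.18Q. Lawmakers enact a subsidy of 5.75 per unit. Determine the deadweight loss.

48.62

Competitive equilibrium: 32.75 − 0.16Q = 7.5 + 0.18Q → Q* = 74.2647, P* = 20.8676.
The subsidy lowers effective supply by 5.75: P = 1.75 + 0.18Q.
New quantity: 32.75 − 0.16Q = 1.75 + 0.18Q → Q' = 91.1765.
Overproduction ΔQ = 91.1765 − 74.2647 = 16.9118; wedge = subsidy = 5.75.
DWL = ½ × 16.9118 × 5.75 = 48.62.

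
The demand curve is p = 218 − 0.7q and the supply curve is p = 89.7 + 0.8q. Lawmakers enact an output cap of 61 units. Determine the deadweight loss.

451.41

Competitive equilibrium: 218 − 0.7q = 89.7 + 0.8q → q* = 85.5333, p* = 158.1267.
At q = 61: demand price = 218 − 0.7·61 = 175.3; supply price = 89.7 + 0.8·61 = 138.5.
Δq = 85.5333 − 61 = 24.5333; wedge = 175.3 − 138.5 = 36.8.
DWL = ½ × 24.5333 × 36.8 = 451.41.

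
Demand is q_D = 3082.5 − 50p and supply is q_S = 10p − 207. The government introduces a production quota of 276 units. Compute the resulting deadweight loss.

In inverse form: demand p = 61.65 − 0.02q, supply p = 20.7 + 0.1q.
Competitive equilibrium: 61.65 − 0.02q = 20.7 + 0.1q → q* = 341.25, p* = 54.825.
At q = 276: demand price = 61.65 − 0.02·276 = 56.13; supply price = 20.7 + 0.1·276 = 48.3.
Δq = 341.25 − 276 = 65.25; wedge = 56.13 − 48.3 = 7.83.
DWL = ½ × 65.25 × 7.83 = 255.45.

255.45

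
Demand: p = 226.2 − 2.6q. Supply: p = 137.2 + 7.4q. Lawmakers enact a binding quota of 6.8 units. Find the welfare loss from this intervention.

Competitive equilibrium: 226.2 − 2.6q = 137.2 + 7.4q → q* = 8.9, p* = 203.06.
At q = 6.8: demand price = 226.2 − 2.6·6.8 = 208.52; supply price = 137.2 + 7.4·6.8 = 187.52.
Δq = 8.9 − 6.8 = 2.1; wedge = 208.52 − 187.52 = 21.
Deadweight loss = ½ × 2.1 × 21 = 22.05.

22.05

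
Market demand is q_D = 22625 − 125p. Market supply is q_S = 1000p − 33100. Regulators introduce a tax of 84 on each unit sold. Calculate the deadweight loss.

392000

In inverse form: demand p = 181 − 0.008q, supply p = 33.1 + 0.001q.
Competitive equilibrium: 181 − 0.008q = 33.1 + 0.001q → q* = 16433.3333, p* = 49.5333.
With the tax, the buyer price exceeds the seller price by 84: (181 − 0.008q) − (33.1 + 0.001q) = 84 → q' = 7100.
Δq = 16433.3333 − 7100 = 9333.3333; the wedge equals the tax, 84.
Welfare loss = ½ × 9333.3333 × 84 = 392000.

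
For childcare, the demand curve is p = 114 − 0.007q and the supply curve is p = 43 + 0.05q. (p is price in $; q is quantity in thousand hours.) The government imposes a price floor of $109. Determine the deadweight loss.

Competitive equilibrium: 114 − 0.007q = 43 + 0.05q → q* = 1245.61404, p* = 105.2807.
At the floor p = 109, quantity demanded = (114 − 109)/0.007 = 714.28571.
Sellers' marginal cost at q' = 714.28571: 43 + 0.05·714.28571 = 78.71429.
Δq = 1245.61404 − 714.28571 = 531.32833; wedge = 109 − 78.71429 = 30.28571.
Deadweight loss = ½ × 531.32833 × 30.28571 = $8045.83 thousand.

$8045.83 thousand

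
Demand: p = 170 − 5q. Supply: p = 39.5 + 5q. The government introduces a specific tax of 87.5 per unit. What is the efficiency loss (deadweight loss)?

382.81

Competitive equilibrium: 170 − 5q = 39.5 + 5q → q* = 13.05, p* = 104.75.
With the tax, the buyer price exceeds the seller price by 87.5: (170 − 5q) − (39.5 + 5q) = 87.5 → q' = 4.3.
Δq = 13.05 − 4.3 = 8.75; the wedge equals the tax, 87.5.
The triangle = ½ × 8.75 × 87.5 = 382.81.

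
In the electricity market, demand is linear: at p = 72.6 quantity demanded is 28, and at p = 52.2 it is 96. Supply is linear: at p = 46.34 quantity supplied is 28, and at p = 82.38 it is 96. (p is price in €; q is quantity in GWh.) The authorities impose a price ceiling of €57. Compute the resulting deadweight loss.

Demand slope = (52.2 − 72.6)/(96 − 28) = −0.3, so p = 81 − 0.3q.
Supply slope = (82.38 − 46.34)/(96 − 28) = 0.53, so p = 31.5 + 0.53q.
Competitive equilibrium: 81 − 0.3q = 31.5 + 0.53q → q* = 59.6386, p* = 63.1084.
At the ceiling p = 57, quantity supplied = (57 − 31.5)/0.53 = 48.1132.
Willingness to pay at q' = 48.1132: 81 − 0.3·48.1132 = 66.566.
Δq = 59.6386 − 48.1132 = 11.5254; wedge = 66.566 − 57 = 9.566.
DWL = ½ × 11.5254 × 9.566 = €55.13.

€55.13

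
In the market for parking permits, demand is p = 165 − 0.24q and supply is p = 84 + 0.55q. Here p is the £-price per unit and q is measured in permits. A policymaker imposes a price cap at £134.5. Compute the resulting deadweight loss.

Competitive equilibrium: 165 − 0.24q = 84 + 0.55q → q* = 102.5316, p* = 140.3924.
At the ceiling p = 134.5, quantity supplied = (134.5 − 84)/0.55 = 91.8182.
Willingness to pay at q' = 91.8182: 165 − 0.24·91.8182 = 142.9636.
Δq = 102.5316 − 91.8182 = 10.7134; wedge = 142.9636 − 134.5 = 8.4636.
Deadweight loss = ½ × 10.7134 × 8.4636 = £45.34.

£45.34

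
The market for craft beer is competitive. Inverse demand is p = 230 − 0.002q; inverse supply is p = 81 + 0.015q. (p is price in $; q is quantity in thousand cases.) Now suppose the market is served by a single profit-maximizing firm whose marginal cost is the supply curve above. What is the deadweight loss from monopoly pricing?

Competitive equilibrium: 230 − 0.002q = 81 + 0.015q → q* = 8764.7059, p* = 212.4706.
Marginal revenue: MR = 230 − 0.004q. Set MR = MC: 230 − 0.004q = 81 + 0.015q → q_m = 7842.1053.
Price p_m = 230 − 0.002·7842.1053 = 214.3158; MC(q_m) = 81 + 0.015·7842.1053 = 198.6316.
Competitive q* = 8764.7059, so Δq = 922.6006; wedge = 214.3158 − 198.6316 = 15.6842.
DWL = ½ × 922.6006 × 15.6842 = $7235.13 thousand.

$7235.13 thousand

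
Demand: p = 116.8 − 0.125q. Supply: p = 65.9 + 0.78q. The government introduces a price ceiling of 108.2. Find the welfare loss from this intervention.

Competitive equilibrium: 116.8 − 0.125q = 65.9 + 0.78q → q* = 56.2431, p* = 109.7696.
At the ceiling p = 108.2, quantity supplied = (108.2 − 65.9)/0.78 = 54.2308.
Willingness to pay at q' = 54.2308: 116.8 − 0.125·54.2308 = 110.0212.
Δq = 56.2431 − 54.2308 = 2.0123; wedge = 110.0212 − 108.2 = 1.8212.
Welfare loss = ½ × 2.0123 × 1.8212 = 1.83.

1.83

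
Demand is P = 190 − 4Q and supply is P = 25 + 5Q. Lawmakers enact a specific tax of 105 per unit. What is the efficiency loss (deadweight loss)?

Competitive equilibrium: 190 − 4Q = 25 + 5Q → Q* = 18.3333, P* = 116.6667.
With the tax, the buyer price exceeds the seller price by 105: (190 − 4Q) − (25 + 5Q) = 105 → Q' = 6.6667.
ΔQ = 18.3333 − 6.6667 = 11.6666; the wedge equals the tax, 105.
Deadweight loss = ½ × 11.6666 × 105 = 612.50.

612.50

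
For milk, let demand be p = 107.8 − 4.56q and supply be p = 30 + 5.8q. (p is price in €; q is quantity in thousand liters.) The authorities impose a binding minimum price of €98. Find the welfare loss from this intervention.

Competitive equilibrium: 107.8 − 4.56q = 30 + 5.8q → q* = 7.5097, p* = 73.556.
At the floor p = 98, quantity demanded = (107.8 − 98)/4.56 = 2.1491.
Sellers' marginal cost at q' = 2.1491: 30 + 5.8·2.1491 = 42.4648.
Δq = 7.5097 − 2.1491 = 5.3606; wedge = 98 − 42.4648 = 55.5352.
The triangle = ½ × 5.3606 × 55.5352 = €148.85 thousand.

€148.85 thousand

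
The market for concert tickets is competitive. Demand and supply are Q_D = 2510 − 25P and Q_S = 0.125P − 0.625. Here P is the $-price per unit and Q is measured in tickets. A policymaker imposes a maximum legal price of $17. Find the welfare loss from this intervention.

$431.94

In inverse form: demand P = 100.4 − 0.04Q, supply P = 5 + 8Q.
Competitive equilibrium: 100.4 − 0.04Q = 5 + 8Q → Q* = 11.8657, P* = 99.9254.
At the ceiling P = 17, quantity supplied = (17 − 5)/8 = 1.5.
Willingness to pay at Q' = 1.5: 100.4 − 0.04·1.5 = 100.34.
ΔQ = 11.8657 − 1.5 = 10.3657; wedge = 100.34 − 17 = 83.34.
The triangle = ½ × 10.3657 × 83.34 = $431.94.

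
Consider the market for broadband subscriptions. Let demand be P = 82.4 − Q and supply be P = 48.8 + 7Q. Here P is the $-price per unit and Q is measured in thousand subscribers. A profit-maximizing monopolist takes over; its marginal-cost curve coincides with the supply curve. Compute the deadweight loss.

Competitive equilibrium: 82.4 − Q = 48.8 + 7Q → Q* = 4.2, P* = 78.2.
Marginal revenue: MR = 82.4 − 2Q. Set MR = MC: 82.4 − 2Q = 48.8 + 7Q → Q_m = 3.7333.
Price P_m = 82.4 − 1·3.7333 = 78.6667; MC(Q_m) = 48.8 + 7·3.7333 = 74.9331.
Competitive Q* = 4.2, so ΔQ = 0.4667; wedge = 78.6667 − 74.9331 = 3.7336.
Welfare loss = ½ × 0.4667 × 3.7336 = $0.87 thousand.

$0.87 thousand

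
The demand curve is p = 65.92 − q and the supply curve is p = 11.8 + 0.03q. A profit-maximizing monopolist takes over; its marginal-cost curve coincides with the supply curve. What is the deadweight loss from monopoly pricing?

345.03

Competitive equilibrium: 65.92 − q = 11.8 + 0.03q → q* = 52.5437, p* = 13.3763.
Marginal revenue: MR = 65.92 − 2q. Set MR = MC: 65.92 − 2q = 11.8 + 0.03q → q_m = 26.6601.
Price p_m = 65.92 − 1·26.6601 = 39.2599; MC(q_m) = 11.8 + 0.03·26.6601 = 12.5998.
Competitive q* = 52.5437, so Δq = 25.8836; wedge = 39.2599 − 12.5998 = 26.6601.
Welfare loss = ½ × 25.8836 × 26.6601 = 345.03.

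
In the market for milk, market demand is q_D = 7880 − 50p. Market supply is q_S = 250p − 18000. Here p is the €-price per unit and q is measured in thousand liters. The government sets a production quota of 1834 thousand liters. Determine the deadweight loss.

€36025.61 thousand

In inverse form: demand p = 157.6 − 0.02q, supply p = 72 + 0.004q.
Competitive equilibrium: 157.6 − 0.02q = 72 + 0.004q → q* = 3566.6667, p* = 86.2667.
At q = 1834: demand price = 157.6 − 0.02·1834 = 120.92; supply price = 72 + 0.004·1834 = 79.336.
Δq = 3566.6667 − 1834 = 1732.6667; wedge = 120.92 − 79.336 = 41.584.
Deadweight loss = ½ × 1732.6667 × 41.584 = €36025.61 thousand.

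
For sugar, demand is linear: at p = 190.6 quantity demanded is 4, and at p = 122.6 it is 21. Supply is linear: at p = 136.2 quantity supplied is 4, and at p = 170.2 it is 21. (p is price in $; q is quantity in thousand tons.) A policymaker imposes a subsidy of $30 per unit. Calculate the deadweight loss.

$75 thousand

Demand slope = (122.6 − 190.6)/(21 − 4) = −4, so p = 206.6 − 4q.
Supply slope = (170.2 − 136.2)/(21 − 4) = 2, so p = 128.2 + 2q.
Competitive equilibrium: 206.6 − 4q = 128.2 + 2q → q* = 13.0667, p* = 154.3333.
The subsidy lowers effective supply by 30: p = 98.2 + 2q.
New quantity: 206.6 − 4q = 98.2 + 2q → q' = 18.0667.
Overproduction Δq = 18.0667 − 13.0667 = 5; wedge = subsidy = 30.
Deadweight loss = ½ × 5 × 30 = $75 thousand.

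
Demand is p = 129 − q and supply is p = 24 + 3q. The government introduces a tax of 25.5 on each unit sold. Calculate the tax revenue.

506.81

Competitive equilibrium: 129 − q = 24 + 3q → q* = 26.25, p* = 102.75.
With the tax, the buyer price exceeds the seller price by 25.5: (129 − q) − (24 + 3q) = 25.5 → q' = 19.875.
Tax revenue = 25.5 × 19.875 = 506.81.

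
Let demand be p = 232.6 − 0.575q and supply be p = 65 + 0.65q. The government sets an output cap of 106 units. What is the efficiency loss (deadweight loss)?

Competitive equilibrium: 232.6 − 0.575q = 65 + 0.65q → q* = 136.8163, p* = 153.9306.
At q = 106: demand price = 232.6 − 0.575·106 = 171.65; supply price = 65 + 0.65·106 = 133.9.
Δq = 136.8163 − 106 = 30.8163; wedge = 171.65 − 133.9 = 37.75.
DWL = ½ × 30.8163 × 37.75 = 581.66.

581.66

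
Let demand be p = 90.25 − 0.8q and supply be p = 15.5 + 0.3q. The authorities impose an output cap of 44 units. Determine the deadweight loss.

Competitive equilibrium: 90.25 − 0.8q = 15.5 + 0.3q → q* = 67.9545, p* = 35.8864.
At q = 44: demand price = 90.25 − 0.8·44 = 55.05; supply price = 15.5 + 0.3·44 = 28.7.
Δq = 67.9545 − 44 = 23.9545; wedge = 55.05 − 28.7 = 26.35.
DWL = ½ × 23.9545 × 26.35 = 315.60.

315.60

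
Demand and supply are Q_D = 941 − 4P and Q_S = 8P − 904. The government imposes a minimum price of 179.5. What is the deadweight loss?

In inverse form: demand P = 235.25 − 0.25Q, supply P = 113 + 0.125Q.
Competitive equilibrium: 235.25 − 0.25Q = 113 + 0.125Q → Q* = 326, P* = 153.75.
At the floor P = 179.5, quantity demanded = (235.25 − 179.5)/0.25 = 223.
Sellers' marginal cost at Q' = 223: 113 + 0.125·223 = 140.875.
ΔQ = 326 − 223 = 103; wedge = 179.5 − 140.875 = 38.625.
Deadweight loss = ½ × 103 × 38.625 = 1989.19.

1989.19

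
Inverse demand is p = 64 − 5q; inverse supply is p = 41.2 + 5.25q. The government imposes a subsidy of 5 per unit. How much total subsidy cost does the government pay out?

Competitive equilibrium: 64 − 5q = 41.2 + 5.25q → q* = 2.2244, p* = 52.878.
The subsidy lowers effective supply by 5: p = 36.2 + 5.25q.
New quantity: 64 − 5q = 36.2 + 5.25q → q' = 2.7122.
Total subsidy cost = 5 × 2.7122 = 13.56.

13.56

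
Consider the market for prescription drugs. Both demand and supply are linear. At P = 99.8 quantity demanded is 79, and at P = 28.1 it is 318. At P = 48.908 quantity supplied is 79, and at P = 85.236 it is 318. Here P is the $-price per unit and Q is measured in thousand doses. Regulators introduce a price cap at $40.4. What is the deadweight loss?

$6421.72 thousand

Demand slope = (28.1 − 99.8)/(318 − 79) = −0.3, so P = 123.5 − 0.3Q.
Supply slope = (85.236 − 48.908)/(318 − 79) = 0.152, so P = 36.9 + 0.152Q.
Competitive equilibrium: 123.5 − 0.3Q = 36.9 + 0.152Q → Q* = 191.5929, P* = 66.0221.
At the ceiling P = 40.4, quantity supplied = (40.4 − 36.9)/0.152 = 23.0263.
Willingness to pay at Q' = 23.0263: 123.5 − 0.3·23.0263 = 116.5921.
ΔQ = 191.5929 − 23.0263 = 168.5666; wedge = 116.5921 − 40.4 = 76.1921.
Welfare loss = ½ × 168.5666 × 76.1921 = $6421.72 thousand.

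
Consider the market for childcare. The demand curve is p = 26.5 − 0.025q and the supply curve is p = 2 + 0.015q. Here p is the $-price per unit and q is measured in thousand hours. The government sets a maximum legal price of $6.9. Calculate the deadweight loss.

$1634.01 thousand

Competitive equilibrium: 26.5 − 0.025q = 2 + 0.015q → q* = 612.5, p* = 11.1875.
At the ceiling p = 6.9, quantity supplied = (6.9 − 2)/0.015 = 326.6667.
Willingness to pay at q' = 326.6667: 26.5 − 0.025·326.6667 = 18.3333.
Δq = 612.5 − 326.6667 = 285.8333; wedge = 18.3333 − 6.9 = 11.4333.
The triangle = ½ × 285.8333 × 11.4333 = $1634.01 thousand.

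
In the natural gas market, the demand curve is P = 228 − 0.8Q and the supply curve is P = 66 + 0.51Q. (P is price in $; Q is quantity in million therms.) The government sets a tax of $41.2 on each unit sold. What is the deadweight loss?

Competitive equilibrium: 228 − 0.8Q = 66 + 0.51Q → Q* = 123.6641, P* = 129.0687.
With the tax, the buyer price exceeds the seller price by 41.2: (228 − 0.8Q) − (66 + 0.51Q) = 41.2 → Q' = 92.2137.
ΔQ = 123.6641 − 92.2137 = 31.4504; the wedge equals the tax, 41.2.
The triangle = ½ × 31.4504 × 41.2 = $647.88 million.

$647.88 million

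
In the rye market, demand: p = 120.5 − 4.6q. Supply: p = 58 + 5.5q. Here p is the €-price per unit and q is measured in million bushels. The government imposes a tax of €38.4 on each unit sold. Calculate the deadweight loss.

Competitive equilibrium: 120.5 − 4.6q = 58 + 5.5q → q* = 6.1881, p* = 92.0347.
With the tax, the buyer price exceeds the seller price by 38.4: (120.5 − 4.6q) − (58 + 5.5q) = 38.4 → q' = 2.3861.
Δq = 6.1881 − 2.3861 = 3.802; the wedge equals the tax, 38.4.
The triangle = ½ × 3.802 × 38.4 = €73 million.

€73 million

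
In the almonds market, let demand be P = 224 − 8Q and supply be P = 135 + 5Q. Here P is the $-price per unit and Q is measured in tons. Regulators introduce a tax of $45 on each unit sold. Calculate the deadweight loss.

$77.88

Competitive equilibrium: 224 − 8Q = 135 + 5Q → Q* = 6.84615, P* = 169.23077.
With the tax, the buyer price exceeds the seller price by 45: (224 − 8Q) − (135 + 5Q) = 45 → Q' = 3.38462.
ΔQ = 6.84615 − 3.38462 = 3.46153; the wedge equals the tax, 45.
The triangle = ½ × 3.46153 × 45 = $77.88.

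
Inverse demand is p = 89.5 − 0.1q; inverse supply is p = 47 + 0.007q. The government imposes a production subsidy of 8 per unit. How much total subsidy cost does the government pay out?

Competitive equilibrium: 89.5 − 0.1q = 47 + 0.007q → q* = 397.1963, p* = 49.7804.
The subsidy lowers effective supply by 8: p = 39 + 0.007q.
New quantity: 89.5 − 0.1q = 39 + 0.007q → q' = 471.9626.
Total subsidy cost = 8 × 471.9626 = 3775.70.

3775.70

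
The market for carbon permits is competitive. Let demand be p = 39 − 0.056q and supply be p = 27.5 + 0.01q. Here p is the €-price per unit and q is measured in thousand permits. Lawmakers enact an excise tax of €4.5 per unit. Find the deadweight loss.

€153.41 thousand

Competitive equilibrium: 39 − 0.056q = 27.5 + 0.01q → q* = 174.2424, p* = 29.2424.
With the tax, the buyer price exceeds the seller price by 4.5: (39 − 0.056q) − (27.5 + 0.01q) = 4.5 → q' = 106.0606.
Δq = 174.2424 − 106.0606 = 68.1818; the wedge equals the tax, 4.5.
Deadweight loss = ½ × 68.1818 × 4.5 = €153.41 thousand.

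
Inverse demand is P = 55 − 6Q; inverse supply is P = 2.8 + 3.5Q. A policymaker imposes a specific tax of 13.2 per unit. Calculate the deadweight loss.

9.17

Competitive equilibrium: 55 − 6Q = 2.8 + 3.5Q → Q* = 5.4947, P* = 22.0316.
With the tax, the buyer price exceeds the seller price by 13.2: (55 − 6Q) − (2.8 + 3.5Q) = 13.2 → Q' = 4.1053.
ΔQ = 5.4947 − 4.1053 = 1.3894; the wedge equals the tax, 13.2.
Welfare loss = ½ × 1.3894 × 13.2 = 9.17.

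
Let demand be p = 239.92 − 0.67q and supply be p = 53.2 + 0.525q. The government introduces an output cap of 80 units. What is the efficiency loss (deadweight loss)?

3474

Competitive equilibrium: 239.92 − 0.67q = 53.2 + 0.525q → q* = 156.251, p* = 135.2318.
At q = 80: demand price = 239.92 − 0.67·80 = 186.32; supply price = 53.2 + 0.525·80 = 95.2.
Δq = 156.251 − 80 = 76.251; wedge = 186.32 − 95.2 = 91.12.
Deadweight loss = ½ × 76.251 × 91.12 = 3474.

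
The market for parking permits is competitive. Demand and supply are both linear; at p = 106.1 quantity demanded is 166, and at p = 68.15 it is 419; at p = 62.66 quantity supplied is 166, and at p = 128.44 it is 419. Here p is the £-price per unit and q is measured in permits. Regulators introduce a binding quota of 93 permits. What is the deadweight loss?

Demand slope = (68.15 − 106.1)/(419 − 166) = −0.15, so p = 131 − 0.15q.
Supply slope = (128.44 − 62.66)/(419 − 166) = 0.26, so p = 19.5 + 0.26q.
Competitive equilibrium: 131 − 0.15q = 19.5 + 0.26q → q* = 271.95122, p* = 90.20732.
At q = 93: demand price = 131 − 0.15·93 = 117.05; supply price = 19.5 + 0.26·93 = 43.68.
Δq = 271.95122 − 93 = 178.95122; wedge = 117.05 − 43.68 = 73.37.
The triangle = ½ × 178.95122 × 73.37 = £6564.83.

£6564.83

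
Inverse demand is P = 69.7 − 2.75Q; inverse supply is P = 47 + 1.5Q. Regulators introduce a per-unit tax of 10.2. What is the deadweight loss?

Competitive equilibrium: 69.7 − 2.75Q = 47 + 1.5Q → Q* = 5.3412, P* = 55.0118.
With the tax, the buyer price exceeds the seller price by 10.2: (69.7 − 2.75Q) − (47 + 1.5Q) = 10.2 → Q' = 2.9412.
ΔQ = 5.3412 − 2.9412 = 2.4; the wedge equals the tax, 10.2.
Deadweight loss = ½ × 2.4 × 10.2 = 12.24.

12.24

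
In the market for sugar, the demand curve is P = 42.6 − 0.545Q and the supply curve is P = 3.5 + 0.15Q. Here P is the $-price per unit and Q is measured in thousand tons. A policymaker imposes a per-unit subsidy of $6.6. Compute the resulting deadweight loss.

Competitive equilibrium: 42.6 − 0.545Q = 3.5 + 0.15Q → Q* = 56.259, P* = 11.9388.
The subsidy lowers effective supply by 6.6: P = 0.15Q − 3.1.
New quantity: 42.6 − 0.545Q = 0.15Q − 3.1 → Q' = 65.7554.
Overproduction ΔQ = 65.7554 − 56.259 = 9.4964; wedge = subsidy = 6.6.
The triangle = ½ × 9.4964 × 6.6 = $31.34 thousand.

$31.34 thousand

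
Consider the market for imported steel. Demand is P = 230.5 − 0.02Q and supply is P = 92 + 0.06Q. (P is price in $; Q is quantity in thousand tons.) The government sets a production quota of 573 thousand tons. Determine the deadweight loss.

Competitive equilibrium: 230.5 − 0.02Q = 92 + 0.06Q → Q* = 1731.25, P* = 195.875.
At Q = 573: demand price = 230.5 − 0.02·573 = 219.04; supply price = 92 + 0.06·573 = 126.38.
ΔQ = 1731.25 − 573 = 1158.25; wedge = 219.04 − 126.38 = 92.66.
Deadweight loss = ½ × 1158.25 × 92.66 = $53661.72 thousand.

$53661.72 thousand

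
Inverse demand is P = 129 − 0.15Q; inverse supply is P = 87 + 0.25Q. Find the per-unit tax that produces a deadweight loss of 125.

10

Competitive equilibrium: 129 − 0.15Q = 87 + 0.25Q → Q* = 105, P* = 113.25.
A tax t gives ΔQ = t/0.4 and wedge t, so DWL = t²/0.8.
t²/0.8 = 125 → t² = 100 → t = 10.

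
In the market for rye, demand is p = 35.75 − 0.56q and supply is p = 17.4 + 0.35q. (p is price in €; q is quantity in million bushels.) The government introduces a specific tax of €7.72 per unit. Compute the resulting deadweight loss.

Competitive equilibrium: 35.75 − 0.56q = 17.4 + 0.35q → q* = 20.1648, p* = 24.4577.
With the tax, the buyer price exceeds the seller price by 7.72: (35.75 − 0.56q) − (17.4 + 0.35q) = 7.72 → q' = 11.6813.
Δq = 20.1648 − 11.6813 = 8.4835; the wedge equals the tax, 7.72.
The triangle = ½ × 8.4835 × 7.72 = €32.75 million.

€32.75 million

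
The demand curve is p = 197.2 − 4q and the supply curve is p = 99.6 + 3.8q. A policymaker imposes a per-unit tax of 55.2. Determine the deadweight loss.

195.32

Competitive equilibrium: 197.2 − 4q = 99.6 + 3.8q → q* = 12.5128, p* = 147.1487.
With the tax, the buyer price exceeds the seller price by 55.2: (197.2 − 4q) − (99.6 + 3.8q) = 55.2 → q' = 5.4359.
Δq = 12.5128 − 5.4359 = 7.0769; the wedge equals the tax, 55.2.
DWL = ½ × 7.0769 × 55.2 = 195.32.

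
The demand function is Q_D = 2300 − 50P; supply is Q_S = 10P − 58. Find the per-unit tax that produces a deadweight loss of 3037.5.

In inverse form: demand P = 46 − 0.02Q, supply P = 5.8 + 0.1Q.
Competitive equilibrium: 46 − 0.02Q = 5.8 + 0.1Q → Q* = 335, P* = 39.3.
A tax t gives ΔQ = t/0.12 and wedge t, so DWL = t²/0.24.
t²/0.24 = 3037.5 → t² = 729 → t = 27.

27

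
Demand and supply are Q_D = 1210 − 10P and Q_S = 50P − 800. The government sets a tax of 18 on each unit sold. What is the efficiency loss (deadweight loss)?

1350

In inverse form: demand P = 121 − 0.1Q, supply P = 16 + 0.02Q.
Competitive equilibrium: 121 − 0.1Q = 16 + 0.02Q → Q* = 875, P* = 33.5.
With the tax, the buyer price exceeds the seller price by 18: (121 − 0.1Q) − (16 + 0.02Q) = 18 → Q' = 725.
ΔQ = 875 − 725 = 150; the wedge equals the tax, 18.
Welfare loss = ½ × 150 × 18 = 1350.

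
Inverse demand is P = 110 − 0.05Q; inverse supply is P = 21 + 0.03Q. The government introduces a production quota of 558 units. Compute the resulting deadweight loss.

12298.81

Competitive equilibrium: 110 − 0.05Q = 21 + 0.03Q → Q* = 1112.5, P* = 54.375.
At Q = 558: demand price = 110 − 0.05·558 = 82.1; supply price = 21 + 0.03·558 = 37.74.
ΔQ = 1112.5 − 558 = 554.5; wedge = 82.1 − 37.74 = 44.36.
Welfare loss = ½ × 554.5 × 44.36 = 12298.81.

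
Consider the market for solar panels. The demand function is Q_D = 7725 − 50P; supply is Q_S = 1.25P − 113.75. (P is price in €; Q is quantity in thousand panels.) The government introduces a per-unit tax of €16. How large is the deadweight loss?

In inverse form: demand P = 154.5 − 0.02Q, supply P = 91 + 0.8Q.
Competitive equilibrium: 154.5 − 0.02Q = 91 + 0.8Q → Q* = 77.439, P* = 152.9512.
With the tax, the buyer price exceeds the seller price by 16: (154.5 − 0.02Q) − (91 + 0.8Q) = 16 → Q' = 57.9268.
ΔQ = 77.439 − 57.9268 = 19.5122; the wedge equals the tax, 16.
DWL = ½ × 19.5122 × 16 = €156.10 thousand.

€156.10 thousand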